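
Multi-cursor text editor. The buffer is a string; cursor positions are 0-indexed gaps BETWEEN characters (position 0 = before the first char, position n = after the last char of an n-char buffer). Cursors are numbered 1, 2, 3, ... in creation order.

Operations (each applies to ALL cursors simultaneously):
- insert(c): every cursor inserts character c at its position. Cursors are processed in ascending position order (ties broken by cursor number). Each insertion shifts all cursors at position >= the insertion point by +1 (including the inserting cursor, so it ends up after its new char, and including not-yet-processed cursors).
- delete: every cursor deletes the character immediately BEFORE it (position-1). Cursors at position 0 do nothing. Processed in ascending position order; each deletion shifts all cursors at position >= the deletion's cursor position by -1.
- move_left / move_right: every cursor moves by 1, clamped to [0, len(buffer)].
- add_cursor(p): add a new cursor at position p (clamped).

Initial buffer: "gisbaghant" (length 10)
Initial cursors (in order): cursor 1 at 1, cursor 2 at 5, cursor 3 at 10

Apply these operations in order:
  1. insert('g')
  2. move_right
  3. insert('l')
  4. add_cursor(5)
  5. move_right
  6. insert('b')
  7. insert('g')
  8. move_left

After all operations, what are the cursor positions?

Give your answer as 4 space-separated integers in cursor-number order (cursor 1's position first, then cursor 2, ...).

Answer: 6 16 23 9

Derivation:
After op 1 (insert('g')): buffer="ggisbagghantg" (len 13), cursors c1@2 c2@7 c3@13, authorship .1....2.....3
After op 2 (move_right): buffer="ggisbagghantg" (len 13), cursors c1@3 c2@8 c3@13, authorship .1....2.....3
After op 3 (insert('l')): buffer="ggilsbagglhantgl" (len 16), cursors c1@4 c2@10 c3@16, authorship .1.1...2.2....33
After op 4 (add_cursor(5)): buffer="ggilsbagglhantgl" (len 16), cursors c1@4 c4@5 c2@10 c3@16, authorship .1.1...2.2....33
After op 5 (move_right): buffer="ggilsbagglhantgl" (len 16), cursors c1@5 c4@6 c2@11 c3@16, authorship .1.1...2.2....33
After op 6 (insert('b')): buffer="ggilsbbbagglhbantglb" (len 20), cursors c1@6 c4@8 c2@14 c3@20, authorship .1.1.1.4.2.2.2...333
After op 7 (insert('g')): buffer="ggilsbgbbgagglhbgantglbg" (len 24), cursors c1@7 c4@10 c2@17 c3@24, authorship .1.1.11.44.2.2.22...3333
After op 8 (move_left): buffer="ggilsbgbbgagglhbgantglbg" (len 24), cursors c1@6 c4@9 c2@16 c3@23, authorship .1.1.11.44.2.2.22...3333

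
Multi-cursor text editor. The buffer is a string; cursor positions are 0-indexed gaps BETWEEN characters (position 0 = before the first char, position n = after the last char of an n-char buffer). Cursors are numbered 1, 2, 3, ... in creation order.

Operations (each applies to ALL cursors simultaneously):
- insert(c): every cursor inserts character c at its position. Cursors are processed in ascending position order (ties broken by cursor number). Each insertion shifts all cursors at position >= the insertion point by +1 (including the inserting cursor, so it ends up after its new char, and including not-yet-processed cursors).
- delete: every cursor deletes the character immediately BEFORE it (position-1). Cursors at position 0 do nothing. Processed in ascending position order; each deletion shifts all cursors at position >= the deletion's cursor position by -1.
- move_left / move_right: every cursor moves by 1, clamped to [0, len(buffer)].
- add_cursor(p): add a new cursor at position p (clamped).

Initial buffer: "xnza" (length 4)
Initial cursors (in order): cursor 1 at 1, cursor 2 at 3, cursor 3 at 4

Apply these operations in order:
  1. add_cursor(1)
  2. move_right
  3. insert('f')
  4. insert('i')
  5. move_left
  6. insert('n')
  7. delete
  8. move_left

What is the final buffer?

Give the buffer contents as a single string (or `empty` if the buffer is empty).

After op 1 (add_cursor(1)): buffer="xnza" (len 4), cursors c1@1 c4@1 c2@3 c3@4, authorship ....
After op 2 (move_right): buffer="xnza" (len 4), cursors c1@2 c4@2 c2@4 c3@4, authorship ....
After op 3 (insert('f')): buffer="xnffzaff" (len 8), cursors c1@4 c4@4 c2@8 c3@8, authorship ..14..23
After op 4 (insert('i')): buffer="xnffiizaffii" (len 12), cursors c1@6 c4@6 c2@12 c3@12, authorship ..1414..2323
After op 5 (move_left): buffer="xnffiizaffii" (len 12), cursors c1@5 c4@5 c2@11 c3@11, authorship ..1414..2323
After op 6 (insert('n')): buffer="xnffinnizaffinni" (len 16), cursors c1@7 c4@7 c2@15 c3@15, authorship ..141144..232233
After op 7 (delete): buffer="xnffiizaffii" (len 12), cursors c1@5 c4@5 c2@11 c3@11, authorship ..1414..2323
After op 8 (move_left): buffer="xnffiizaffii" (len 12), cursors c1@4 c4@4 c2@10 c3@10, authorship ..1414..2323

Answer: xnffiizaffii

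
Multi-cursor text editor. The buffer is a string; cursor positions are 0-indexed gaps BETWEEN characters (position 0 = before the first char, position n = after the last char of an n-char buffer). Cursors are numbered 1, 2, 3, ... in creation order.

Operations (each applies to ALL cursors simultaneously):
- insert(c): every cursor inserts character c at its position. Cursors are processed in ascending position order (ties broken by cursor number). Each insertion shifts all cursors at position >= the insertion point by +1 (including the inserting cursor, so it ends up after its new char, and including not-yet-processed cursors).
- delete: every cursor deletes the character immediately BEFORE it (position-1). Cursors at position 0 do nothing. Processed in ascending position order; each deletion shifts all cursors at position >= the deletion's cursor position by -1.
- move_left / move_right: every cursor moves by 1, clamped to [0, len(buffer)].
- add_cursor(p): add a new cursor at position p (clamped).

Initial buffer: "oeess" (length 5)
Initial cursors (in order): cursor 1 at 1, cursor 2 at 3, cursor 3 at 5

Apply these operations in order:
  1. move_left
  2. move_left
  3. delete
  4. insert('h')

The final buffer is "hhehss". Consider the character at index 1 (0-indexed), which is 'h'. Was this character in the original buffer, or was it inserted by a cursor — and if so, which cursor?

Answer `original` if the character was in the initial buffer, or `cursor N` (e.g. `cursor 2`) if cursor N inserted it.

Answer: cursor 2

Derivation:
After op 1 (move_left): buffer="oeess" (len 5), cursors c1@0 c2@2 c3@4, authorship .....
After op 2 (move_left): buffer="oeess" (len 5), cursors c1@0 c2@1 c3@3, authorship .....
After op 3 (delete): buffer="ess" (len 3), cursors c1@0 c2@0 c3@1, authorship ...
After op 4 (insert('h')): buffer="hhehss" (len 6), cursors c1@2 c2@2 c3@4, authorship 12.3..
Authorship (.=original, N=cursor N): 1 2 . 3 . .
Index 1: author = 2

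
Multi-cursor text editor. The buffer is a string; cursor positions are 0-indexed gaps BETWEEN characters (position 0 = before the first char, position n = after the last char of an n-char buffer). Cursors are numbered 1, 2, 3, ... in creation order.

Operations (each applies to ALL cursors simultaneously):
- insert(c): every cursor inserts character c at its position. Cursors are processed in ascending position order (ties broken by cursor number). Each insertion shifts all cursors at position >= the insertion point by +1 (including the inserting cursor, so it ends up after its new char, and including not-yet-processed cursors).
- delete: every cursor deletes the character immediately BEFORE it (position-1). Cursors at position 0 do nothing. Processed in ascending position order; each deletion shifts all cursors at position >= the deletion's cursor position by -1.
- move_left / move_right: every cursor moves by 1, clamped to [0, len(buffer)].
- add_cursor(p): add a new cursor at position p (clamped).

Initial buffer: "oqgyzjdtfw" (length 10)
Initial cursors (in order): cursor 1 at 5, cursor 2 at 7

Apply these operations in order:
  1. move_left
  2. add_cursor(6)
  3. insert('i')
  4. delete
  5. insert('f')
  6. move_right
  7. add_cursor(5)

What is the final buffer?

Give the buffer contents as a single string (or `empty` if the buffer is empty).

Answer: oqgyfzjffdtfw

Derivation:
After op 1 (move_left): buffer="oqgyzjdtfw" (len 10), cursors c1@4 c2@6, authorship ..........
After op 2 (add_cursor(6)): buffer="oqgyzjdtfw" (len 10), cursors c1@4 c2@6 c3@6, authorship ..........
After op 3 (insert('i')): buffer="oqgyizjiidtfw" (len 13), cursors c1@5 c2@9 c3@9, authorship ....1..23....
After op 4 (delete): buffer="oqgyzjdtfw" (len 10), cursors c1@4 c2@6 c3@6, authorship ..........
After op 5 (insert('f')): buffer="oqgyfzjffdtfw" (len 13), cursors c1@5 c2@9 c3@9, authorship ....1..23....
After op 6 (move_right): buffer="oqgyfzjffdtfw" (len 13), cursors c1@6 c2@10 c3@10, authorship ....1..23....
After op 7 (add_cursor(5)): buffer="oqgyfzjffdtfw" (len 13), cursors c4@5 c1@6 c2@10 c3@10, authorship ....1..23....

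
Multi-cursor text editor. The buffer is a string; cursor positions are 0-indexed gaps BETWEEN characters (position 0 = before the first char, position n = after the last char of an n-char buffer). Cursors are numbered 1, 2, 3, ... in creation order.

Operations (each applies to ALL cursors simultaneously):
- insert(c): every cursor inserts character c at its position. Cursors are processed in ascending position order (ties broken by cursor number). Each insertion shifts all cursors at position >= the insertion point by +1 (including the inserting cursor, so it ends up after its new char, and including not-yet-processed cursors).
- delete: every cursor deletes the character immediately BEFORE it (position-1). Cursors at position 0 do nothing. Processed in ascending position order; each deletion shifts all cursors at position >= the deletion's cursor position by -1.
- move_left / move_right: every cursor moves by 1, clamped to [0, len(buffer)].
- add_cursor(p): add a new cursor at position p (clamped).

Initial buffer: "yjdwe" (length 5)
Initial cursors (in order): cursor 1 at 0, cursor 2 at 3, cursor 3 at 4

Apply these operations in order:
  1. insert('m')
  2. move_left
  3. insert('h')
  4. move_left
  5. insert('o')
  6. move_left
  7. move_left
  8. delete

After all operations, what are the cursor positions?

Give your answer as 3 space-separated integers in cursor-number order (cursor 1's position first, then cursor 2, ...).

After op 1 (insert('m')): buffer="myjdmwme" (len 8), cursors c1@1 c2@5 c3@7, authorship 1...2.3.
After op 2 (move_left): buffer="myjdmwme" (len 8), cursors c1@0 c2@4 c3@6, authorship 1...2.3.
After op 3 (insert('h')): buffer="hmyjdhmwhme" (len 11), cursors c1@1 c2@6 c3@9, authorship 11...22.33.
After op 4 (move_left): buffer="hmyjdhmwhme" (len 11), cursors c1@0 c2@5 c3@8, authorship 11...22.33.
After op 5 (insert('o')): buffer="ohmyjdohmwohme" (len 14), cursors c1@1 c2@7 c3@11, authorship 111...222.333.
After op 6 (move_left): buffer="ohmyjdohmwohme" (len 14), cursors c1@0 c2@6 c3@10, authorship 111...222.333.
After op 7 (move_left): buffer="ohmyjdohmwohme" (len 14), cursors c1@0 c2@5 c3@9, authorship 111...222.333.
After op 8 (delete): buffer="ohmydohwohme" (len 12), cursors c1@0 c2@4 c3@7, authorship 111..22.333.

Answer: 0 4 7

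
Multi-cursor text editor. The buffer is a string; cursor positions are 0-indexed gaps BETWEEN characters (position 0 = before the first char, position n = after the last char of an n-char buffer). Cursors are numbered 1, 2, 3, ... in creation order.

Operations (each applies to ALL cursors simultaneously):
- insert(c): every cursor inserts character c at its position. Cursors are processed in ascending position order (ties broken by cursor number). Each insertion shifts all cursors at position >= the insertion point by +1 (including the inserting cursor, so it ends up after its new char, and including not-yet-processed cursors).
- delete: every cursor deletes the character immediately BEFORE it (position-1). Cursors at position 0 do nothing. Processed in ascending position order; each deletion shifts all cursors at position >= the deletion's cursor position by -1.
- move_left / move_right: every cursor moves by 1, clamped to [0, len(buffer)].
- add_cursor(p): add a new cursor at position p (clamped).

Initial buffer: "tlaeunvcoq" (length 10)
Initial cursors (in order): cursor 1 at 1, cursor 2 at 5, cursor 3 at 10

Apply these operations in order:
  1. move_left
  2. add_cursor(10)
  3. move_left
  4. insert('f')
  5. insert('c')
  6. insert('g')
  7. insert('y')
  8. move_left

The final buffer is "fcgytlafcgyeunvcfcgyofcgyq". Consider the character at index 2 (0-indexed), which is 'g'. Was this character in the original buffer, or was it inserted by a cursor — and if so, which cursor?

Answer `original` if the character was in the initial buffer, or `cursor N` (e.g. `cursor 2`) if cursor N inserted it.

Answer: cursor 1

Derivation:
After op 1 (move_left): buffer="tlaeunvcoq" (len 10), cursors c1@0 c2@4 c3@9, authorship ..........
After op 2 (add_cursor(10)): buffer="tlaeunvcoq" (len 10), cursors c1@0 c2@4 c3@9 c4@10, authorship ..........
After op 3 (move_left): buffer="tlaeunvcoq" (len 10), cursors c1@0 c2@3 c3@8 c4@9, authorship ..........
After op 4 (insert('f')): buffer="ftlafeunvcfofq" (len 14), cursors c1@1 c2@5 c3@11 c4@13, authorship 1...2.....3.4.
After op 5 (insert('c')): buffer="fctlafceunvcfcofcq" (len 18), cursors c1@2 c2@7 c3@14 c4@17, authorship 11...22.....33.44.
After op 6 (insert('g')): buffer="fcgtlafcgeunvcfcgofcgq" (len 22), cursors c1@3 c2@9 c3@17 c4@21, authorship 111...222.....333.444.
After op 7 (insert('y')): buffer="fcgytlafcgyeunvcfcgyofcgyq" (len 26), cursors c1@4 c2@11 c3@20 c4@25, authorship 1111...2222.....3333.4444.
After op 8 (move_left): buffer="fcgytlafcgyeunvcfcgyofcgyq" (len 26), cursors c1@3 c2@10 c3@19 c4@24, authorship 1111...2222.....3333.4444.
Authorship (.=original, N=cursor N): 1 1 1 1 . . . 2 2 2 2 . . . . . 3 3 3 3 . 4 4 4 4 .
Index 2: author = 1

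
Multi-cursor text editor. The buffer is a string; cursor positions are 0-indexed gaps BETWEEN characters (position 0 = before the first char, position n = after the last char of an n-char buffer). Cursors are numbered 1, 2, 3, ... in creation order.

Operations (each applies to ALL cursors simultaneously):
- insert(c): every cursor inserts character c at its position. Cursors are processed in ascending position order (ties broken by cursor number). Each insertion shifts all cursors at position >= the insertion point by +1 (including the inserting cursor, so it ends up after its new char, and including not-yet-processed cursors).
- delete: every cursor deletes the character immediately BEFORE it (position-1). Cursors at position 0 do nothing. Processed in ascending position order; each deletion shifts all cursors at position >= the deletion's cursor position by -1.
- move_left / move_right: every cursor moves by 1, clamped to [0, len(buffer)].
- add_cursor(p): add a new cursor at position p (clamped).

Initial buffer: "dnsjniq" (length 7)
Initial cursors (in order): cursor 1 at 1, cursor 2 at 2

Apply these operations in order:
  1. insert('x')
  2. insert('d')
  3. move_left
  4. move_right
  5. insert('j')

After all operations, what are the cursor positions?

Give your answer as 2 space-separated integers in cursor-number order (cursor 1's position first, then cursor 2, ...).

Answer: 4 8

Derivation:
After op 1 (insert('x')): buffer="dxnxsjniq" (len 9), cursors c1@2 c2@4, authorship .1.2.....
After op 2 (insert('d')): buffer="dxdnxdsjniq" (len 11), cursors c1@3 c2@6, authorship .11.22.....
After op 3 (move_left): buffer="dxdnxdsjniq" (len 11), cursors c1@2 c2@5, authorship .11.22.....
After op 4 (move_right): buffer="dxdnxdsjniq" (len 11), cursors c1@3 c2@6, authorship .11.22.....
After op 5 (insert('j')): buffer="dxdjnxdjsjniq" (len 13), cursors c1@4 c2@8, authorship .111.222.....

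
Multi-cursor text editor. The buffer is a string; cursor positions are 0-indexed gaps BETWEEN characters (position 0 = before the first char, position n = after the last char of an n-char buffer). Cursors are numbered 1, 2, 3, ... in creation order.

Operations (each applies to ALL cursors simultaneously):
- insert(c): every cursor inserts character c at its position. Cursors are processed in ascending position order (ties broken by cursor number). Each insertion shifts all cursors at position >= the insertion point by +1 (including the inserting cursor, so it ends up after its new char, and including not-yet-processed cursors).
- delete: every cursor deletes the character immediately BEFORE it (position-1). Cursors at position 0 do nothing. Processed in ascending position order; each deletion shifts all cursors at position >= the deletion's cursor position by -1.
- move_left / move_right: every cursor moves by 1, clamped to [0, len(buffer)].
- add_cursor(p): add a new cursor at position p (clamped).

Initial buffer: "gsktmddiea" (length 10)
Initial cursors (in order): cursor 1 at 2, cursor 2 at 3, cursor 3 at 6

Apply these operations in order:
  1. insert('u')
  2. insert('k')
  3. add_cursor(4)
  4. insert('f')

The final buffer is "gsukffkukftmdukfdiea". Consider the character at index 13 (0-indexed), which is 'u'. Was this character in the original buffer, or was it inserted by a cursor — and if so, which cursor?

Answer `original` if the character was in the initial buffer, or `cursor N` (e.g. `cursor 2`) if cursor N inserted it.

After op 1 (insert('u')): buffer="gsukutmdudiea" (len 13), cursors c1@3 c2@5 c3@9, authorship ..1.2...3....
After op 2 (insert('k')): buffer="gsukkuktmdukdiea" (len 16), cursors c1@4 c2@7 c3@12, authorship ..11.22...33....
After op 3 (add_cursor(4)): buffer="gsukkuktmdukdiea" (len 16), cursors c1@4 c4@4 c2@7 c3@12, authorship ..11.22...33....
After op 4 (insert('f')): buffer="gsukffkukftmdukfdiea" (len 20), cursors c1@6 c4@6 c2@10 c3@16, authorship ..1114.222...333....
Authorship (.=original, N=cursor N): . . 1 1 1 4 . 2 2 2 . . . 3 3 3 . . . .
Index 13: author = 3

Answer: cursor 3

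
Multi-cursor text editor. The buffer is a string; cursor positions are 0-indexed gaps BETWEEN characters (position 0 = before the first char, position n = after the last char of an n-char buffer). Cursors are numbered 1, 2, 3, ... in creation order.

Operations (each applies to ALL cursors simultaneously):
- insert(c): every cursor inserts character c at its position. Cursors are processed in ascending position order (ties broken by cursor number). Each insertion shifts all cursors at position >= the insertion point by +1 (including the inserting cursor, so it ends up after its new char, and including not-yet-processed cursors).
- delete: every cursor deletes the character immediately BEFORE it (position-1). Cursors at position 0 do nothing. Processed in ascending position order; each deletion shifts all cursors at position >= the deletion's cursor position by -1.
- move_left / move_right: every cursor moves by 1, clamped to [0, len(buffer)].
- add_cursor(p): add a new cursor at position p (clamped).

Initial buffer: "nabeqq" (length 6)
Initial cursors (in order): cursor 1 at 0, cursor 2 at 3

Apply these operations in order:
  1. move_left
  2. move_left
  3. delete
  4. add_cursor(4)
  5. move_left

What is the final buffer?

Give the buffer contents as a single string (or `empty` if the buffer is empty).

After op 1 (move_left): buffer="nabeqq" (len 6), cursors c1@0 c2@2, authorship ......
After op 2 (move_left): buffer="nabeqq" (len 6), cursors c1@0 c2@1, authorship ......
After op 3 (delete): buffer="abeqq" (len 5), cursors c1@0 c2@0, authorship .....
After op 4 (add_cursor(4)): buffer="abeqq" (len 5), cursors c1@0 c2@0 c3@4, authorship .....
After op 5 (move_left): buffer="abeqq" (len 5), cursors c1@0 c2@0 c3@3, authorship .....

Answer: abeqq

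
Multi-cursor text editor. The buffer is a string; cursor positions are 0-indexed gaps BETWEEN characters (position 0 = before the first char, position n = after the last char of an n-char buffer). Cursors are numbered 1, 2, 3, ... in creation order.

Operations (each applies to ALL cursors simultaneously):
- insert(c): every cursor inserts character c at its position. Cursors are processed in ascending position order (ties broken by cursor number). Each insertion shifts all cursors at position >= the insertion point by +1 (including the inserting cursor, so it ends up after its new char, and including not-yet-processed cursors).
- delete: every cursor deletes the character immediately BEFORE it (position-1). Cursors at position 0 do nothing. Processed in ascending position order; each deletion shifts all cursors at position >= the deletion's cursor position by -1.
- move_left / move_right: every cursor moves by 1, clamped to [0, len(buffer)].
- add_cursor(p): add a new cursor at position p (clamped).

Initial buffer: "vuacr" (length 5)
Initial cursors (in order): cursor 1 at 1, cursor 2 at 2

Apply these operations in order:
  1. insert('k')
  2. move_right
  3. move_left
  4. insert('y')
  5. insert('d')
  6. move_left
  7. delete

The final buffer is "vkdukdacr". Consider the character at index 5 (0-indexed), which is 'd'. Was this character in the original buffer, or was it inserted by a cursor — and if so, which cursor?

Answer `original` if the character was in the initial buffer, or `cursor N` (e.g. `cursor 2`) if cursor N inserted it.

After op 1 (insert('k')): buffer="vkukacr" (len 7), cursors c1@2 c2@4, authorship .1.2...
After op 2 (move_right): buffer="vkukacr" (len 7), cursors c1@3 c2@5, authorship .1.2...
After op 3 (move_left): buffer="vkukacr" (len 7), cursors c1@2 c2@4, authorship .1.2...
After op 4 (insert('y')): buffer="vkyukyacr" (len 9), cursors c1@3 c2@6, authorship .11.22...
After op 5 (insert('d')): buffer="vkydukydacr" (len 11), cursors c1@4 c2@8, authorship .111.222...
After op 6 (move_left): buffer="vkydukydacr" (len 11), cursors c1@3 c2@7, authorship .111.222...
After op 7 (delete): buffer="vkdukdacr" (len 9), cursors c1@2 c2@5, authorship .11.22...
Authorship (.=original, N=cursor N): . 1 1 . 2 2 . . .
Index 5: author = 2

Answer: cursor 2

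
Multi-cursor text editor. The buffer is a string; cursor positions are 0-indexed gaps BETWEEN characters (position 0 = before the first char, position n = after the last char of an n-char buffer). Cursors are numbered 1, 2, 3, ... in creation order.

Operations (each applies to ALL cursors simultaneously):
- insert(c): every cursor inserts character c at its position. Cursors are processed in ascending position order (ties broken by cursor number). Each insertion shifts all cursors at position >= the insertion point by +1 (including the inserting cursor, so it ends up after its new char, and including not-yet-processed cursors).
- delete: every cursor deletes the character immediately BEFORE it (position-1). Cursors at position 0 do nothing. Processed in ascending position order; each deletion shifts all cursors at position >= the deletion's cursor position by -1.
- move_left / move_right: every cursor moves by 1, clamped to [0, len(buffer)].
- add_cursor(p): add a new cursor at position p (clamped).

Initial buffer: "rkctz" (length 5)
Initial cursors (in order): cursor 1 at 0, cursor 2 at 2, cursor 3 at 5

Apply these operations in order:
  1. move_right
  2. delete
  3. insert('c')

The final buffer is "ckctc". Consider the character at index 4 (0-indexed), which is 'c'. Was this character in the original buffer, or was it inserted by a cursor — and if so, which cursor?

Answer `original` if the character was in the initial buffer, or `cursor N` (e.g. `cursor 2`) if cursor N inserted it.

After op 1 (move_right): buffer="rkctz" (len 5), cursors c1@1 c2@3 c3@5, authorship .....
After op 2 (delete): buffer="kt" (len 2), cursors c1@0 c2@1 c3@2, authorship ..
After op 3 (insert('c')): buffer="ckctc" (len 5), cursors c1@1 c2@3 c3@5, authorship 1.2.3
Authorship (.=original, N=cursor N): 1 . 2 . 3
Index 4: author = 3

Answer: cursor 3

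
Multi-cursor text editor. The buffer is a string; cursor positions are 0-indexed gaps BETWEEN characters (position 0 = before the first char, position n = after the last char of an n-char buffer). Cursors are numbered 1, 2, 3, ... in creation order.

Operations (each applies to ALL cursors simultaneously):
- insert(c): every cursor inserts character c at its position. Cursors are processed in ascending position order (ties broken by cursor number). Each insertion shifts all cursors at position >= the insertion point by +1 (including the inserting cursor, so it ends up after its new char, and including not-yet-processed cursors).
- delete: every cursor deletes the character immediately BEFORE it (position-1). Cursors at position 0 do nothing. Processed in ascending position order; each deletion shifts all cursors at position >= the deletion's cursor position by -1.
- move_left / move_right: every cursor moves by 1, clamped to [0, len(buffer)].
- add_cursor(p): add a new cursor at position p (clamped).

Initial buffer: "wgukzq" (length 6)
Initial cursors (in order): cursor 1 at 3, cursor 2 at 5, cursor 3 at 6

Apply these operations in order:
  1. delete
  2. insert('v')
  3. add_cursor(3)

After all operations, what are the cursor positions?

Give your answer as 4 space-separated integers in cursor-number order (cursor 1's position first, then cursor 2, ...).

After op 1 (delete): buffer="wgk" (len 3), cursors c1@2 c2@3 c3@3, authorship ...
After op 2 (insert('v')): buffer="wgvkvv" (len 6), cursors c1@3 c2@6 c3@6, authorship ..1.23
After op 3 (add_cursor(3)): buffer="wgvkvv" (len 6), cursors c1@3 c4@3 c2@6 c3@6, authorship ..1.23

Answer: 3 6 6 3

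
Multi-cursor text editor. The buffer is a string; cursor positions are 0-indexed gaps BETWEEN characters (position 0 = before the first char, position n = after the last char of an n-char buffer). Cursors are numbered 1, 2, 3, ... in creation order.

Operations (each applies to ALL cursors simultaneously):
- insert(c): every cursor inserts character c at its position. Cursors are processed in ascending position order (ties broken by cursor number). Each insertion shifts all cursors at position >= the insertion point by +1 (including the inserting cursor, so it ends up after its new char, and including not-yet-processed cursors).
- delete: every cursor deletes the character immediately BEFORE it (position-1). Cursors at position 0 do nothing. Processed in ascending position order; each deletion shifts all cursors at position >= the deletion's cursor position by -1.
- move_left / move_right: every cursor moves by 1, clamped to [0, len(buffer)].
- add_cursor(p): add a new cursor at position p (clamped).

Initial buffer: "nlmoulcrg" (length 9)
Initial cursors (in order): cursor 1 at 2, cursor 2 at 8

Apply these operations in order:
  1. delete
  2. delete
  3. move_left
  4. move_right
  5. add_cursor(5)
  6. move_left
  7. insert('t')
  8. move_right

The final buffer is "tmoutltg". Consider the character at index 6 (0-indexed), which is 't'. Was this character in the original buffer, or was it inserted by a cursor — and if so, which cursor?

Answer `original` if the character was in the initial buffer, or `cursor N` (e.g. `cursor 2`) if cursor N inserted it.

Answer: cursor 3

Derivation:
After op 1 (delete): buffer="nmoulcg" (len 7), cursors c1@1 c2@6, authorship .......
After op 2 (delete): buffer="moulg" (len 5), cursors c1@0 c2@4, authorship .....
After op 3 (move_left): buffer="moulg" (len 5), cursors c1@0 c2@3, authorship .....
After op 4 (move_right): buffer="moulg" (len 5), cursors c1@1 c2@4, authorship .....
After op 5 (add_cursor(5)): buffer="moulg" (len 5), cursors c1@1 c2@4 c3@5, authorship .....
After op 6 (move_left): buffer="moulg" (len 5), cursors c1@0 c2@3 c3@4, authorship .....
After op 7 (insert('t')): buffer="tmoutltg" (len 8), cursors c1@1 c2@5 c3@7, authorship 1...2.3.
After op 8 (move_right): buffer="tmoutltg" (len 8), cursors c1@2 c2@6 c3@8, authorship 1...2.3.
Authorship (.=original, N=cursor N): 1 . . . 2 . 3 .
Index 6: author = 3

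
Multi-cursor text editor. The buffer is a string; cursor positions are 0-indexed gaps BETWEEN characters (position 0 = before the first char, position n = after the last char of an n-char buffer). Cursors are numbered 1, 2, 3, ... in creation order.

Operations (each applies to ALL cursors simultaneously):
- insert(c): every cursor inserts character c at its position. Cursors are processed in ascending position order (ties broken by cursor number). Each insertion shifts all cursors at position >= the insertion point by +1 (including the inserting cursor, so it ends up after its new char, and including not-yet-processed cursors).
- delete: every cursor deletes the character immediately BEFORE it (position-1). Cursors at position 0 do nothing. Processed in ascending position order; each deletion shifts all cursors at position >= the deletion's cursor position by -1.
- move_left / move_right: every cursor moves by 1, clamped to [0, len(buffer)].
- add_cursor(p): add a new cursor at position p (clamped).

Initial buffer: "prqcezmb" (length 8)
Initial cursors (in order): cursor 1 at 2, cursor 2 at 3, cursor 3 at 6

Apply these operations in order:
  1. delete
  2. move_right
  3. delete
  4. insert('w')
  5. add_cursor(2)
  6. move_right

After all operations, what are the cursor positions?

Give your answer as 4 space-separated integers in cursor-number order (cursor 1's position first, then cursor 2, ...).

After op 1 (delete): buffer="pcemb" (len 5), cursors c1@1 c2@1 c3@3, authorship .....
After op 2 (move_right): buffer="pcemb" (len 5), cursors c1@2 c2@2 c3@4, authorship .....
After op 3 (delete): buffer="eb" (len 2), cursors c1@0 c2@0 c3@1, authorship ..
After op 4 (insert('w')): buffer="wwewb" (len 5), cursors c1@2 c2@2 c3@4, authorship 12.3.
After op 5 (add_cursor(2)): buffer="wwewb" (len 5), cursors c1@2 c2@2 c4@2 c3@4, authorship 12.3.
After op 6 (move_right): buffer="wwewb" (len 5), cursors c1@3 c2@3 c4@3 c3@5, authorship 12.3.

Answer: 3 3 5 3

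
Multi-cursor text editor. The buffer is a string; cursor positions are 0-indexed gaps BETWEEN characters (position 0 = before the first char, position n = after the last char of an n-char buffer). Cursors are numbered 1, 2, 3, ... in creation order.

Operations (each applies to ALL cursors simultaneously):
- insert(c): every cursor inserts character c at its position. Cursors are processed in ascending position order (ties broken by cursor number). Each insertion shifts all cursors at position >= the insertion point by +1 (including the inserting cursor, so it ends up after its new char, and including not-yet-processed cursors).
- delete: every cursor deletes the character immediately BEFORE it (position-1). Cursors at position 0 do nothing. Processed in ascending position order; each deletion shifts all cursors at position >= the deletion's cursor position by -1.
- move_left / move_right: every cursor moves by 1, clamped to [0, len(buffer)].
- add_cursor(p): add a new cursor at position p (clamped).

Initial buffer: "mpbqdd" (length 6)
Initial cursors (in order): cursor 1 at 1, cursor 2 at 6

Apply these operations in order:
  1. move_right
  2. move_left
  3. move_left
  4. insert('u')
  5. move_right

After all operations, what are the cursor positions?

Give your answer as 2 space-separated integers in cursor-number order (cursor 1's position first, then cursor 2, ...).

After op 1 (move_right): buffer="mpbqdd" (len 6), cursors c1@2 c2@6, authorship ......
After op 2 (move_left): buffer="mpbqdd" (len 6), cursors c1@1 c2@5, authorship ......
After op 3 (move_left): buffer="mpbqdd" (len 6), cursors c1@0 c2@4, authorship ......
After op 4 (insert('u')): buffer="umpbqudd" (len 8), cursors c1@1 c2@6, authorship 1....2..
After op 5 (move_right): buffer="umpbqudd" (len 8), cursors c1@2 c2@7, authorship 1....2..

Answer: 2 7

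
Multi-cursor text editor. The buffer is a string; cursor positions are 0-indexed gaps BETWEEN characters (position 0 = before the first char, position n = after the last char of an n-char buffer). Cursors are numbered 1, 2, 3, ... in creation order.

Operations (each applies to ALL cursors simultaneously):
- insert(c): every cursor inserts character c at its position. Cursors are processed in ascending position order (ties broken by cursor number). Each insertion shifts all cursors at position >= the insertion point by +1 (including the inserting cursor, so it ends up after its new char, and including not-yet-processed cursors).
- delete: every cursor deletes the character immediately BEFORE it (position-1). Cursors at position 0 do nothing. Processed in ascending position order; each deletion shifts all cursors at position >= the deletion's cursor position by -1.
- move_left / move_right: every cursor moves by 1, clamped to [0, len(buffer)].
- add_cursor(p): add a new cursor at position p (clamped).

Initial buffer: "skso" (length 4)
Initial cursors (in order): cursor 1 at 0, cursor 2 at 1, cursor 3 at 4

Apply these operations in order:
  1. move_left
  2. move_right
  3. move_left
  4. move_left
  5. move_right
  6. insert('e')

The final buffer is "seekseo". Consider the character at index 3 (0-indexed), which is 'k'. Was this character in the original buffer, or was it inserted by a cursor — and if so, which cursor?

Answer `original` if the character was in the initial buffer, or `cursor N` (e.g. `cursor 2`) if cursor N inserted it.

After op 1 (move_left): buffer="skso" (len 4), cursors c1@0 c2@0 c3@3, authorship ....
After op 2 (move_right): buffer="skso" (len 4), cursors c1@1 c2@1 c3@4, authorship ....
After op 3 (move_left): buffer="skso" (len 4), cursors c1@0 c2@0 c3@3, authorship ....
After op 4 (move_left): buffer="skso" (len 4), cursors c1@0 c2@0 c3@2, authorship ....
After op 5 (move_right): buffer="skso" (len 4), cursors c1@1 c2@1 c3@3, authorship ....
After op 6 (insert('e')): buffer="seekseo" (len 7), cursors c1@3 c2@3 c3@6, authorship .12..3.
Authorship (.=original, N=cursor N): . 1 2 . . 3 .
Index 3: author = original

Answer: original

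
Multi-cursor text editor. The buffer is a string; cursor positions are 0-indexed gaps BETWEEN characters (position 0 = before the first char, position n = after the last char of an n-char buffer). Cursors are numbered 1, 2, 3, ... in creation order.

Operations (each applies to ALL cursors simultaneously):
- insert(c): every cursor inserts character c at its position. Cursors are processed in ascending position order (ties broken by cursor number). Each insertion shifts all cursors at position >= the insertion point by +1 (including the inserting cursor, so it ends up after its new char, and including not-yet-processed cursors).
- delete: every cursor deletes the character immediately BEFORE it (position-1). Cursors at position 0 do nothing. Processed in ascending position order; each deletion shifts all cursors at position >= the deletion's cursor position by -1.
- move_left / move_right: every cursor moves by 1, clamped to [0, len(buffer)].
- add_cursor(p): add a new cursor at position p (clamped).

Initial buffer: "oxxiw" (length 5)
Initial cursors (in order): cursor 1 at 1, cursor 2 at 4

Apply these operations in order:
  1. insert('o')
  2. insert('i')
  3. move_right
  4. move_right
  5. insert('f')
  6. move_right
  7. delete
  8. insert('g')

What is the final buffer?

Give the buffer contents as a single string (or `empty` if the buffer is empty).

After op 1 (insert('o')): buffer="ooxxiow" (len 7), cursors c1@2 c2@6, authorship .1...2.
After op 2 (insert('i')): buffer="ooixxioiw" (len 9), cursors c1@3 c2@8, authorship .11...22.
After op 3 (move_right): buffer="ooixxioiw" (len 9), cursors c1@4 c2@9, authorship .11...22.
After op 4 (move_right): buffer="ooixxioiw" (len 9), cursors c1@5 c2@9, authorship .11...22.
After op 5 (insert('f')): buffer="ooixxfioiwf" (len 11), cursors c1@6 c2@11, authorship .11..1.22.2
After op 6 (move_right): buffer="ooixxfioiwf" (len 11), cursors c1@7 c2@11, authorship .11..1.22.2
After op 7 (delete): buffer="ooixxfoiw" (len 9), cursors c1@6 c2@9, authorship .11..122.
After op 8 (insert('g')): buffer="ooixxfgoiwg" (len 11), cursors c1@7 c2@11, authorship .11..1122.2

Answer: ooixxfgoiwg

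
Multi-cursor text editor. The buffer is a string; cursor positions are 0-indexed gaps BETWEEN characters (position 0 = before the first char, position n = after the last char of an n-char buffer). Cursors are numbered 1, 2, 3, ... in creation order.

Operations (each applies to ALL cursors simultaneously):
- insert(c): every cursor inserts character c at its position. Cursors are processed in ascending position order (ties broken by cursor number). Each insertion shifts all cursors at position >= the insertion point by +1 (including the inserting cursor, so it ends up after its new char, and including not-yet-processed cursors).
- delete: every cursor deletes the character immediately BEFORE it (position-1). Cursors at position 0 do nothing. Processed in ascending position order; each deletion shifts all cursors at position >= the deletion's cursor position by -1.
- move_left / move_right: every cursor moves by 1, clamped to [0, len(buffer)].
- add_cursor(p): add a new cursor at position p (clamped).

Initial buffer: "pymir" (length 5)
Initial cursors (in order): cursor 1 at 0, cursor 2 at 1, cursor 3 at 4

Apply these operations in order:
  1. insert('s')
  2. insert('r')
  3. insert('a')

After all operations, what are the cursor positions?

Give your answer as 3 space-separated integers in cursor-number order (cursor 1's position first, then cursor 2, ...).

Answer: 3 7 13

Derivation:
After op 1 (insert('s')): buffer="spsymisr" (len 8), cursors c1@1 c2@3 c3@7, authorship 1.2...3.
After op 2 (insert('r')): buffer="srpsrymisrr" (len 11), cursors c1@2 c2@5 c3@10, authorship 11.22...33.
After op 3 (insert('a')): buffer="srapsraymisrar" (len 14), cursors c1@3 c2@7 c3@13, authorship 111.222...333.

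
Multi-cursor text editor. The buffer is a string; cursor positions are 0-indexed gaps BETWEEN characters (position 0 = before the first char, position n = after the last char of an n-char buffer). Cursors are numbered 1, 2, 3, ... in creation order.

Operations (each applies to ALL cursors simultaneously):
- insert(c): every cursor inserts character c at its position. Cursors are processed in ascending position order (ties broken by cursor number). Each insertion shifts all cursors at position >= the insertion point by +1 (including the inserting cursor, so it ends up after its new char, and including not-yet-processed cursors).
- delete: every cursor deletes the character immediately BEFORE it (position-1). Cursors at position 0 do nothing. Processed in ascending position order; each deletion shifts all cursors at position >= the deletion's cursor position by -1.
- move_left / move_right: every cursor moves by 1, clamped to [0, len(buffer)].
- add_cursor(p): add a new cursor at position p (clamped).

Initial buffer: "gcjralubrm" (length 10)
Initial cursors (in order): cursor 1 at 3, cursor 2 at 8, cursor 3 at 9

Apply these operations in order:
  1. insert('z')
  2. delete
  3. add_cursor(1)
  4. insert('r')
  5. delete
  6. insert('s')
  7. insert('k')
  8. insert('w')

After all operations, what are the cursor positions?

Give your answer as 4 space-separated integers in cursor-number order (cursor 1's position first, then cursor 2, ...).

After op 1 (insert('z')): buffer="gcjzralubzrzm" (len 13), cursors c1@4 c2@10 c3@12, authorship ...1.....2.3.
After op 2 (delete): buffer="gcjralubrm" (len 10), cursors c1@3 c2@8 c3@9, authorship ..........
After op 3 (add_cursor(1)): buffer="gcjralubrm" (len 10), cursors c4@1 c1@3 c2@8 c3@9, authorship ..........
After op 4 (insert('r')): buffer="grcjrralubrrrm" (len 14), cursors c4@2 c1@5 c2@11 c3@13, authorship .4..1.....2.3.
After op 5 (delete): buffer="gcjralubrm" (len 10), cursors c4@1 c1@3 c2@8 c3@9, authorship ..........
After op 6 (insert('s')): buffer="gscjsralubsrsm" (len 14), cursors c4@2 c1@5 c2@11 c3@13, authorship .4..1.....2.3.
After op 7 (insert('k')): buffer="gskcjskralubskrskm" (len 18), cursors c4@3 c1@7 c2@14 c3@17, authorship .44..11.....22.33.
After op 8 (insert('w')): buffer="gskwcjskwralubskwrskwm" (len 22), cursors c4@4 c1@9 c2@17 c3@21, authorship .444..111.....222.333.

Answer: 9 17 21 4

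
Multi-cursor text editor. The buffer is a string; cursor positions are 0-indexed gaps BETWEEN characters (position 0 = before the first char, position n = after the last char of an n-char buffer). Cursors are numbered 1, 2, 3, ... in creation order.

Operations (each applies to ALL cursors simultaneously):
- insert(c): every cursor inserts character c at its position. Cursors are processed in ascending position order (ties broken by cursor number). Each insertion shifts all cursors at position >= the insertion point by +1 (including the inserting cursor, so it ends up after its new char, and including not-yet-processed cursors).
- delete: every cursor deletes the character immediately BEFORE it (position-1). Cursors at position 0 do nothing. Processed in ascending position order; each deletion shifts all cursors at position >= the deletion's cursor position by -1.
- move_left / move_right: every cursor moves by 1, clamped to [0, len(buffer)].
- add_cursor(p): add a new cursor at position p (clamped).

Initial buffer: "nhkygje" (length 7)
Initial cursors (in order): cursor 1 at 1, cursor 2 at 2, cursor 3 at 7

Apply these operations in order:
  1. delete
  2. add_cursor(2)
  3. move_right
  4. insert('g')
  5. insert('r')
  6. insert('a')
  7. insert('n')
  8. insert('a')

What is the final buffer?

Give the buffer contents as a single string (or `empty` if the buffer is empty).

Answer: kggrraannaayggranajgrana

Derivation:
After op 1 (delete): buffer="kygj" (len 4), cursors c1@0 c2@0 c3@4, authorship ....
After op 2 (add_cursor(2)): buffer="kygj" (len 4), cursors c1@0 c2@0 c4@2 c3@4, authorship ....
After op 3 (move_right): buffer="kygj" (len 4), cursors c1@1 c2@1 c4@3 c3@4, authorship ....
After op 4 (insert('g')): buffer="kggyggjg" (len 8), cursors c1@3 c2@3 c4@6 c3@8, authorship .12..4.3
After op 5 (insert('r')): buffer="kggrryggrjgr" (len 12), cursors c1@5 c2@5 c4@9 c3@12, authorship .1212..44.33
After op 6 (insert('a')): buffer="kggrraayggrajgra" (len 16), cursors c1@7 c2@7 c4@12 c3@16, authorship .121212..444.333
After op 7 (insert('n')): buffer="kggrraannyggranjgran" (len 20), cursors c1@9 c2@9 c4@15 c3@20, authorship .12121212..4444.3333
After op 8 (insert('a')): buffer="kggrraannaayggranajgrana" (len 24), cursors c1@11 c2@11 c4@18 c3@24, authorship .1212121212..44444.33333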